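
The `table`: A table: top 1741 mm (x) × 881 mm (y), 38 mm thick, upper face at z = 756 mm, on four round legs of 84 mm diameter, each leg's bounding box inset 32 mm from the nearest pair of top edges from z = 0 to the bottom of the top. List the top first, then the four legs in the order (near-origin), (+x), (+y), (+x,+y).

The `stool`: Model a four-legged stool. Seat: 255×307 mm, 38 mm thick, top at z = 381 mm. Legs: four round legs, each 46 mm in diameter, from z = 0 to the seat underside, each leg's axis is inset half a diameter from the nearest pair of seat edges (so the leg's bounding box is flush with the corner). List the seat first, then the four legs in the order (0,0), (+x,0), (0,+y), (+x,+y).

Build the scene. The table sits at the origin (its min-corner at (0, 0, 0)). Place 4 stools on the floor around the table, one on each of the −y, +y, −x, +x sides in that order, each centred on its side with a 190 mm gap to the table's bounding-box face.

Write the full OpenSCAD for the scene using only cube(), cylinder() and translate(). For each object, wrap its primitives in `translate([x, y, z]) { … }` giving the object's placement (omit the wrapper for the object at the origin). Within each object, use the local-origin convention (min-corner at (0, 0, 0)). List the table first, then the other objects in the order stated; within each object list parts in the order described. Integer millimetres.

translate([0, 0, 718]) cube([1741, 881, 38]);
translate([74, 74, 0]) cylinder(h = 718, r = 42);
translate([1667, 74, 0]) cylinder(h = 718, r = 42);
translate([74, 807, 0]) cylinder(h = 718, r = 42);
translate([1667, 807, 0]) cylinder(h = 718, r = 42);
translate([743, -497, 0]) {
  translate([0, 0, 343]) cube([255, 307, 38]);
  translate([23, 23, 0]) cylinder(h = 343, r = 23);
  translate([232, 23, 0]) cylinder(h = 343, r = 23);
  translate([23, 284, 0]) cylinder(h = 343, r = 23);
  translate([232, 284, 0]) cylinder(h = 343, r = 23);
}
translate([743, 1071, 0]) {
  translate([0, 0, 343]) cube([255, 307, 38]);
  translate([23, 23, 0]) cylinder(h = 343, r = 23);
  translate([232, 23, 0]) cylinder(h = 343, r = 23);
  translate([23, 284, 0]) cylinder(h = 343, r = 23);
  translate([232, 284, 0]) cylinder(h = 343, r = 23);
}
translate([-445, 287, 0]) {
  translate([0, 0, 343]) cube([255, 307, 38]);
  translate([23, 23, 0]) cylinder(h = 343, r = 23);
  translate([232, 23, 0]) cylinder(h = 343, r = 23);
  translate([23, 284, 0]) cylinder(h = 343, r = 23);
  translate([232, 284, 0]) cylinder(h = 343, r = 23);
}
translate([1931, 287, 0]) {
  translate([0, 0, 343]) cube([255, 307, 38]);
  translate([23, 23, 0]) cylinder(h = 343, r = 23);
  translate([232, 23, 0]) cylinder(h = 343, r = 23);
  translate([23, 284, 0]) cylinder(h = 343, r = 23);
  translate([232, 284, 0]) cylinder(h = 343, r = 23);
}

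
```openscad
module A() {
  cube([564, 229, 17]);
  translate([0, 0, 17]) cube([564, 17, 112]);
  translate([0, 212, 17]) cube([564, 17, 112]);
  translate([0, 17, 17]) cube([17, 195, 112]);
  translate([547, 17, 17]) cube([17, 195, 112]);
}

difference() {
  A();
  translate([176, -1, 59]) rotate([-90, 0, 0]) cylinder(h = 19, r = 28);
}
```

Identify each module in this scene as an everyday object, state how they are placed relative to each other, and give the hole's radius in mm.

A is an open box. The open box has a circular hole through its front wall. The hole's radius is 28 mm.

The subtracted cylinder has r = 28 mm.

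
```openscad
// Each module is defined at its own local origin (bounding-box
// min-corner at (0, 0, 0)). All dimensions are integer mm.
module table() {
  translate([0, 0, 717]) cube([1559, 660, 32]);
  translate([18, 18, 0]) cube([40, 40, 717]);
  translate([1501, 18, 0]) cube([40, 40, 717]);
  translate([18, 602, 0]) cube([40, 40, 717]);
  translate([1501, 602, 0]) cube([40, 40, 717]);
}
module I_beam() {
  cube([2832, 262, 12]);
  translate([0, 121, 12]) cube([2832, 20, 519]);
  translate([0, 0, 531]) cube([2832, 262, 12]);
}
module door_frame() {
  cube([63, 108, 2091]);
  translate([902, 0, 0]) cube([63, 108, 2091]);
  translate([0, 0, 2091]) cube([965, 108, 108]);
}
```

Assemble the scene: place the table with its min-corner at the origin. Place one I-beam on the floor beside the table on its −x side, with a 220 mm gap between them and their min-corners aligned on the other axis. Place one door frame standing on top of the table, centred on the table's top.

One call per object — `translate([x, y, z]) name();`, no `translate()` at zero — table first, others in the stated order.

table();
translate([-3052, 0, 0]) I_beam();
translate([297, 276, 749]) door_frame();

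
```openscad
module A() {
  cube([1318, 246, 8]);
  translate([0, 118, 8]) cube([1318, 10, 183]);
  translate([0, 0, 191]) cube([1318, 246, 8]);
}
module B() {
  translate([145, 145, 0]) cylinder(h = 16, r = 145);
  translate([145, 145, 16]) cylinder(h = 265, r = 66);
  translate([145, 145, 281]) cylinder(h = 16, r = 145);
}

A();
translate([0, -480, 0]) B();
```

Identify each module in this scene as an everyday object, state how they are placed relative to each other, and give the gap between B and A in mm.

A is an I-beam. B is a spool. The spool is on the floor beside the I-beam on its −y side. The gap between the spool and the I-beam is 190 mm.

The spool's nearest face is 190 mm from the I-beam's −y face.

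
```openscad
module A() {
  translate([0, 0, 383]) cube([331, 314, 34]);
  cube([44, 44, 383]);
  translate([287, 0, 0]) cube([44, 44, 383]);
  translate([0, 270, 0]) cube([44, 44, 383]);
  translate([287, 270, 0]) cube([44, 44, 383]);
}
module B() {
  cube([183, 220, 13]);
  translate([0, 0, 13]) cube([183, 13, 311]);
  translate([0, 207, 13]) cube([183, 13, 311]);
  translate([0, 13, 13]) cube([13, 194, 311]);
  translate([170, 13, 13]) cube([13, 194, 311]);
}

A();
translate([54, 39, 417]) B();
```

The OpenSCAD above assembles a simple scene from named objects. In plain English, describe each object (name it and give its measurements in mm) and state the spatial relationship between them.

A is a four-legged stool. The seat is a 331×314×34 mm slab whose top surface is at z = 417 mm; four square legs, each 44×44 mm in cross-section, run from the floor (z = 0) to the underside of the seat, each flush with a corner of the seat.

B is an open storage box with external size 183×220×324 mm and wall thickness 13 mm (the base is also 13 mm thick). The base covers the whole footprint; the four walls stand on the base, with the y-facing walls full-width and the x-facing walls fitting between their inner faces.

The open box is on top of the stool.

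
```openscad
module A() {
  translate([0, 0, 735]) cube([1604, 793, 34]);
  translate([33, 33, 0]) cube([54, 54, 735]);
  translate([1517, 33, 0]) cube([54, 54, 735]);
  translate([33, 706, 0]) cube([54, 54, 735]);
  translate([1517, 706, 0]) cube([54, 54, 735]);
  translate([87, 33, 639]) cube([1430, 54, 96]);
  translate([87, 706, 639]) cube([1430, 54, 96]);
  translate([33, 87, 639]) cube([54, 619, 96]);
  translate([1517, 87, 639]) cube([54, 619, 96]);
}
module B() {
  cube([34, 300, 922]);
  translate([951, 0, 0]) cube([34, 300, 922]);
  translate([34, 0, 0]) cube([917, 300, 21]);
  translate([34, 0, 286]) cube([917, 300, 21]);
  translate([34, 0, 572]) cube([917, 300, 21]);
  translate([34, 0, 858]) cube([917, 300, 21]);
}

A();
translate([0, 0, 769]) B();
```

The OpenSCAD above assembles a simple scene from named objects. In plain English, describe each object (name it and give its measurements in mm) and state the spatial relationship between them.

A is a table: top 1604 mm (x) × 793 mm (y), 34 mm thick, upper face at z = 769 mm, on four 54×54 mm square legs, each inset 33 mm from the nearest pair of top edges, running from z = 0 to the bottom of the top. Four apron rails, 54 mm thick and 96 mm tall, run between adjacent legs with their top edges flush with the underside of the top and their outer faces flush with the legs' outer faces.

B is a bookshelf 985 mm wide overall, 300 mm deep and 922 mm tall. The two sides are 34 mm thick vertical panels. 4 horizontal shelves of 21 mm thickness span between the inner faces of the sides; the lowest shelf sits on the floor and shelves are stacked with a clear vertical gap of 265 mm between each pair.

The bookshelf is on top of the table.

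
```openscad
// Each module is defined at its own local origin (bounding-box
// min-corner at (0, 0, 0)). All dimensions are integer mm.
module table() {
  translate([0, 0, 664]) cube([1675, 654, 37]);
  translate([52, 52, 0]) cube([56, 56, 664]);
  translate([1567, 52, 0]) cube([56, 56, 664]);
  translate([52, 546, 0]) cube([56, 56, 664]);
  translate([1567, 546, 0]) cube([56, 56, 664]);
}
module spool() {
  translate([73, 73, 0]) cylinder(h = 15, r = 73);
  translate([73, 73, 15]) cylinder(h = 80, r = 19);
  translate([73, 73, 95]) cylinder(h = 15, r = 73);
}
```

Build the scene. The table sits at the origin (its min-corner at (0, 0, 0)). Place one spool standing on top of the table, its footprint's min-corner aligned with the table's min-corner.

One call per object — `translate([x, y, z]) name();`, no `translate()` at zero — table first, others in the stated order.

table();
translate([0, 0, 701]) spool();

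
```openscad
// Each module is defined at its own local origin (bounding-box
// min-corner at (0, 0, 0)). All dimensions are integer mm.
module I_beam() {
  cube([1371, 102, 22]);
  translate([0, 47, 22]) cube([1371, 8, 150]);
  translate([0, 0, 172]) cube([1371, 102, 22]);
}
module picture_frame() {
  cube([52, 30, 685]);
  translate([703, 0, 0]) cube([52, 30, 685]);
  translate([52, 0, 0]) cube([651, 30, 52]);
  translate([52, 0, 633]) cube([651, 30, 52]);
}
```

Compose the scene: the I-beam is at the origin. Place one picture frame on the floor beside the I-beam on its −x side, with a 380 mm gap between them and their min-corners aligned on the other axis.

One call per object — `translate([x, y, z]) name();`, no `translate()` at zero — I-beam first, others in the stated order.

I_beam();
translate([-1135, 0, 0]) picture_frame();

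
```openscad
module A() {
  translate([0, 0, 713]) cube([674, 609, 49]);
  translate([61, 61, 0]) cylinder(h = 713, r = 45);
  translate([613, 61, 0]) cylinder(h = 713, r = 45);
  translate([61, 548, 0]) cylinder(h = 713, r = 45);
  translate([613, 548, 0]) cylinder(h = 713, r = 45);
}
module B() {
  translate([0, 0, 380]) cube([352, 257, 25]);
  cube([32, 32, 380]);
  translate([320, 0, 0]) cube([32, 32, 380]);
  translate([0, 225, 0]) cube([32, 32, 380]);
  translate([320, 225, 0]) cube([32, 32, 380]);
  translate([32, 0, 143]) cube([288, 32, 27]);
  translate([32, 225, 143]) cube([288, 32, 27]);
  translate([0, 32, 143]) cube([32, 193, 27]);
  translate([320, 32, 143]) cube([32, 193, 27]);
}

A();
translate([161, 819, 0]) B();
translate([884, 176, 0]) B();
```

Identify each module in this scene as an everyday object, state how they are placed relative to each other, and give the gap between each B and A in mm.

A is a table. B is a stool. Two stools sit around the table at the +y, +x sides. The gap between each stool and the table is 210 mm.

Each stool's nearest face is 210 mm from the table's bounding box.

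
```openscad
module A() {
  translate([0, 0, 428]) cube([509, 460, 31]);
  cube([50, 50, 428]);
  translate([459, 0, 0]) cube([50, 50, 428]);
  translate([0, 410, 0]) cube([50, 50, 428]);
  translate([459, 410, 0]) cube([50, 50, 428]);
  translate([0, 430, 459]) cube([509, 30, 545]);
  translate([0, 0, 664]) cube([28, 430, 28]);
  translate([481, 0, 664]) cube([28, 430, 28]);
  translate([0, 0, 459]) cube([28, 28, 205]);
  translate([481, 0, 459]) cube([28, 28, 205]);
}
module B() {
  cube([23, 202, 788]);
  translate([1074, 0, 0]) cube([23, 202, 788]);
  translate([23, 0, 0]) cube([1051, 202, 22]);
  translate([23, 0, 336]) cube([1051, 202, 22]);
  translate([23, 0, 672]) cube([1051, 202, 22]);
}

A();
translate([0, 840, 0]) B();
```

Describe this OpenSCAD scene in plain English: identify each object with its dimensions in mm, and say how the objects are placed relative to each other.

A is a chair. The seat is a 509×460×31 mm slab with its top at z = 459 mm, on four 50×50 mm corner legs (flush with the seat edges, standing on z = 0). A flat backrest 30 mm thick, 545 mm tall, spans the full seat width and rises from the seat top along its +y edge, rear face flush with the rear of the seat. Two armrests of 28×28 mm section run along each side from the seat's front edge to the front of the backrest, top faces 233 mm above the seat top and outer faces flush with the seat's x-edges; a 28×28 mm post under the front of each armrest stands on the seat at the front corner.

B is a bookshelf 1097 mm wide overall, 202 mm deep and 788 mm tall. The two sides are 23 mm thick vertical panels. 3 horizontal shelves of 22 mm thickness span between the inner faces of the sides; the lowest shelf sits on the floor and shelves are stacked with a clear vertical gap of 314 mm between each pair.

The bookshelf is on the floor beside the chair on its +y side.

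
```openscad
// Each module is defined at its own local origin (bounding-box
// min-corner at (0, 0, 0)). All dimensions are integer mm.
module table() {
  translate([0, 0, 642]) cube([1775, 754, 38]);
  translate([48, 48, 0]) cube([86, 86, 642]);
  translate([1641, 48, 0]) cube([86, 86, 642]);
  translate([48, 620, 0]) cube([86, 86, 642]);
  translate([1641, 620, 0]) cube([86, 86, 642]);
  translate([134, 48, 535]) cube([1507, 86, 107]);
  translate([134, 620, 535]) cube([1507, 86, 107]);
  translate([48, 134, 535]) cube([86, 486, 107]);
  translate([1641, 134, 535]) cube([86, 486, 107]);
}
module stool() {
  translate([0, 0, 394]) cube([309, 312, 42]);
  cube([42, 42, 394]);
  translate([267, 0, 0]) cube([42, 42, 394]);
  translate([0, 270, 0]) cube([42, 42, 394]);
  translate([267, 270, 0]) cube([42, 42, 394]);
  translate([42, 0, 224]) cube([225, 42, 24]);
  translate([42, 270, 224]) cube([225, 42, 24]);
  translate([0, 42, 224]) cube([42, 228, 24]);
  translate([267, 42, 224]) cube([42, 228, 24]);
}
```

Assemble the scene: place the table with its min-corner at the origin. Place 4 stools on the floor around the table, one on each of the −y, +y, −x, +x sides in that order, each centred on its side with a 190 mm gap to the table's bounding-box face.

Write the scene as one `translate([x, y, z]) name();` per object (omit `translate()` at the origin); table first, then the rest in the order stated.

table();
translate([733, -502, 0]) stool();
translate([733, 944, 0]) stool();
translate([-499, 221, 0]) stool();
translate([1965, 221, 0]) stool();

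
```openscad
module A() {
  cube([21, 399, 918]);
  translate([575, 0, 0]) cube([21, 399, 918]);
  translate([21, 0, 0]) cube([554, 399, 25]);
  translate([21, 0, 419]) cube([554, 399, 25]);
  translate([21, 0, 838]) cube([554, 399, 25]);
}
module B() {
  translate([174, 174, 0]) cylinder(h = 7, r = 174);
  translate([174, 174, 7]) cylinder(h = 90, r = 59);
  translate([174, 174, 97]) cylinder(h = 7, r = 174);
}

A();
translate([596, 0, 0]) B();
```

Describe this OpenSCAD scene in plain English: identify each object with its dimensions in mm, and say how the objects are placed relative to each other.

A is a bookshelf 596 mm wide overall, 399 mm deep and 918 mm tall. The two sides are 21 mm thick vertical panels. 3 horizontal shelves of 25 mm thickness span between the inner faces of the sides; the lowest shelf sits on the floor and shelves are stacked with a clear vertical gap of 394 mm between each pair.

B is a spool: two coaxial disc flanges of radius 174 mm and thickness 7 mm, joined by a core cylinder of radius 59 mm and height 90 mm. The lower flange rests on z = 0 and the three cylinders share a vertical axis.

The spool is against the bookshelf's +x side, with their −y faces flush.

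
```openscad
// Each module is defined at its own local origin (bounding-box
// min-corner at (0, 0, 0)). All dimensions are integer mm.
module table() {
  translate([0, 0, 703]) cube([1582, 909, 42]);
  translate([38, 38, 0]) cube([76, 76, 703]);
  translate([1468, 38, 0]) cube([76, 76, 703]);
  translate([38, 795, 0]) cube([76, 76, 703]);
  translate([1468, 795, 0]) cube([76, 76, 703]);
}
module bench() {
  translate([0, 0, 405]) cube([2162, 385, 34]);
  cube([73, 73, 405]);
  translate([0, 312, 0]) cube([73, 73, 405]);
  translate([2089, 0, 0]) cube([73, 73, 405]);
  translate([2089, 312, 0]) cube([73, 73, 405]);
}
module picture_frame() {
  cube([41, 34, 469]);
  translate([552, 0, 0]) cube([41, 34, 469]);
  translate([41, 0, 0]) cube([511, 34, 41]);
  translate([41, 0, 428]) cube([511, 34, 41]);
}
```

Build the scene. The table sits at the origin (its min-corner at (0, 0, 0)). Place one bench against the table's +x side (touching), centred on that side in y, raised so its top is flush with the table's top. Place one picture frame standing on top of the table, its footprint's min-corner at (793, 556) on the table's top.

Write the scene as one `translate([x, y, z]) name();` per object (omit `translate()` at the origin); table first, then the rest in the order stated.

table();
translate([1582, 262, 306]) bench();
translate([793, 556, 745]) picture_frame();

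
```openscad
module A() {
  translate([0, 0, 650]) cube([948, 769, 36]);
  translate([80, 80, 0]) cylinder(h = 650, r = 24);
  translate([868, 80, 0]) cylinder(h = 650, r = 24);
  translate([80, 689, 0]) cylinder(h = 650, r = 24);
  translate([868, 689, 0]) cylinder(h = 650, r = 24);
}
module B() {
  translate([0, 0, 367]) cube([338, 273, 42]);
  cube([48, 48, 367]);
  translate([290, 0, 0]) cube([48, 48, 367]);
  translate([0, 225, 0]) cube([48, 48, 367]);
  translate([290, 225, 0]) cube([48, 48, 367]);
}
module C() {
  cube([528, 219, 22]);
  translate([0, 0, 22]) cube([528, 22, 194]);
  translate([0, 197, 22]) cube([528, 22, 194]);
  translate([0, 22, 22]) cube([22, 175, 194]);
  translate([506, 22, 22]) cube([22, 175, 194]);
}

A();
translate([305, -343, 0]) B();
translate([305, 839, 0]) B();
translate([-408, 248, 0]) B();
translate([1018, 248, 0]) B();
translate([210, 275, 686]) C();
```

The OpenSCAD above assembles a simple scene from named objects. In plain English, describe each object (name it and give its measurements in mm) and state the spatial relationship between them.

A is a table with a 948×769 mm rectangular top, 36 mm thick, top surface at z = 686 mm, supported by four round legs of 48 mm diameter, each leg's bounding box inset 56 mm from the nearest pair of top edges, running from the floor.

B is a four-legged stool. The seat is a 338×273×42 mm slab whose top surface is at z = 409 mm; four square legs, each 48×48 mm in cross-section, run from the floor (z = 0) to the underside of the seat, each flush with a corner of the seat.

C is an open-topped rectangular box: outside dimensions 528×219×216 mm, with a uniform wall and base thickness of 22 mm. The base is a full 528×219 slab on the floor; four walls sit on top of the base. The front and back walls (the −y and +y sides) span the full width; the two side walls fit between them.

Four stools sit around the table at the −y, +y, −x, +x sides. The open box is on top of the table, centred.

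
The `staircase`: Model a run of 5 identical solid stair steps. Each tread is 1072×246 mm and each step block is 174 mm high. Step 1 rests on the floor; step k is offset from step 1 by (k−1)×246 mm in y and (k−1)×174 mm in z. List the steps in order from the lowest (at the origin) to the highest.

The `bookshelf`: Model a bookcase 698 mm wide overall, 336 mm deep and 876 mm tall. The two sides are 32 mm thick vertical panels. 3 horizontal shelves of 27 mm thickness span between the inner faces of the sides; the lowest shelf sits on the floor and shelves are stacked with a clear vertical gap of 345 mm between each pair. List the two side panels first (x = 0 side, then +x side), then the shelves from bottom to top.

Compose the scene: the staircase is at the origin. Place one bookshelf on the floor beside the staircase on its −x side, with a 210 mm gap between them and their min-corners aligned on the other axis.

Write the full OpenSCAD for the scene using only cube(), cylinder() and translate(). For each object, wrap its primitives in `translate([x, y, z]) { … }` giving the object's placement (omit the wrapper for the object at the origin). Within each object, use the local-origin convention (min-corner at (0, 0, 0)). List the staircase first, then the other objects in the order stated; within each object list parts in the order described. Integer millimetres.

cube([1072, 246, 174]);
translate([0, 246, 174]) cube([1072, 246, 174]);
translate([0, 492, 348]) cube([1072, 246, 174]);
translate([0, 738, 522]) cube([1072, 246, 174]);
translate([0, 984, 696]) cube([1072, 246, 174]);
translate([-908, 0, 0]) {
  cube([32, 336, 876]);
  translate([666, 0, 0]) cube([32, 336, 876]);
  translate([32, 0, 0]) cube([634, 336, 27]);
  translate([32, 0, 372]) cube([634, 336, 27]);
  translate([32, 0, 744]) cube([634, 336, 27]);
}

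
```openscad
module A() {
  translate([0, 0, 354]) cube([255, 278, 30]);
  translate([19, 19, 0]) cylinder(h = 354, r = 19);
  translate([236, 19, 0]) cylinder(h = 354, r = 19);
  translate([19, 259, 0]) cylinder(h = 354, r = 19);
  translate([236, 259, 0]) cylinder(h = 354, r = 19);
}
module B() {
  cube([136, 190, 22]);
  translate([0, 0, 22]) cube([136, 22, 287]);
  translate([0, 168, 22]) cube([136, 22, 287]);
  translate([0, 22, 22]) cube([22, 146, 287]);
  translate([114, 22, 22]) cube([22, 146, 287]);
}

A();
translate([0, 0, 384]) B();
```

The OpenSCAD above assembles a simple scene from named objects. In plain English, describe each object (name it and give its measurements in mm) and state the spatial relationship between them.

A is a four-legged stool. The seat is 255×278 mm, 30 mm thick, top at z = 384 mm. It stands on four round legs, each 38 mm in diameter, from z = 0 to the seat underside, each leg's axis is inset half a diameter from the nearest pair of seat edges (so the leg's bounding box is flush with the corner).

B is an open storage box with external size 136×190×309 mm and wall thickness 22 mm (the base is also 22 mm thick). The base covers the whole footprint; the four walls stand on the base, with the y-facing walls full-width and the x-facing walls fitting between their inner faces.

The open box is on top of the stool.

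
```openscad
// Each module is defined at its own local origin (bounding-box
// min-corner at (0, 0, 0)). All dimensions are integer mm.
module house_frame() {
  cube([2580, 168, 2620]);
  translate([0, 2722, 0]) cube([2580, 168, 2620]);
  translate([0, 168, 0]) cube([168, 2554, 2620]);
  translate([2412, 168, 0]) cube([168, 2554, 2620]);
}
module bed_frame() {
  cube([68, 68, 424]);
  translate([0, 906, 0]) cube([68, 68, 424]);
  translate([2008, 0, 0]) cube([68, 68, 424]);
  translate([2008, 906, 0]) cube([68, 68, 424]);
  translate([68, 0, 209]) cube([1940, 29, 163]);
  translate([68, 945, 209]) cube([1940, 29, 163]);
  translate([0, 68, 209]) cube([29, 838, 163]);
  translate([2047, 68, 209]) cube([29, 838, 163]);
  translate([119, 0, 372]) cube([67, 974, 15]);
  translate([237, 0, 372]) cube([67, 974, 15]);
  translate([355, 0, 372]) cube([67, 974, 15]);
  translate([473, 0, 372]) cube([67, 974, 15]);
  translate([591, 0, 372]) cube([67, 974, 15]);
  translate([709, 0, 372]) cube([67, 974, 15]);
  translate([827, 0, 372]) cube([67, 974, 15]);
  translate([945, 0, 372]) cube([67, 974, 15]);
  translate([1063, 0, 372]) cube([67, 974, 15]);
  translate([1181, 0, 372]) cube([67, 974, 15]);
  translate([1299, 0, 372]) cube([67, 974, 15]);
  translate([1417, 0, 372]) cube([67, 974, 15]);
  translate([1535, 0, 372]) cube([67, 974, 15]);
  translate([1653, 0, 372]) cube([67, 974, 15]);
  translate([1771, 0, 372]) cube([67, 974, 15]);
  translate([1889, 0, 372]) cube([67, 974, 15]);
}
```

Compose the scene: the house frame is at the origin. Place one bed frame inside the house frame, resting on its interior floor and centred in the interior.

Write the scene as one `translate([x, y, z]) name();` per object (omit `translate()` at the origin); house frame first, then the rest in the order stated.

house_frame();
translate([252, 958, 0]) bed_frame();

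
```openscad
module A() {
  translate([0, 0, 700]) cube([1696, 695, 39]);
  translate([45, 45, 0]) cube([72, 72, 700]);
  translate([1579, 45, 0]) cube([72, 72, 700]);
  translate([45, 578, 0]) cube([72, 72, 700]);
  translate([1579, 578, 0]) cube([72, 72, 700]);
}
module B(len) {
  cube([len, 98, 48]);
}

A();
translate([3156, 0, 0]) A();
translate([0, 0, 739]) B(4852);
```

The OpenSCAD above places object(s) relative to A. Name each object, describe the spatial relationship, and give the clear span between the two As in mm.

A is a table. B is a beam. A beam spans the tops of two tables. The clear span between the two tables is 1460 mm.

Second table starts at x = 3156; first ends at x = 1696; clear span = 3156 − 1696 = 1460 mm.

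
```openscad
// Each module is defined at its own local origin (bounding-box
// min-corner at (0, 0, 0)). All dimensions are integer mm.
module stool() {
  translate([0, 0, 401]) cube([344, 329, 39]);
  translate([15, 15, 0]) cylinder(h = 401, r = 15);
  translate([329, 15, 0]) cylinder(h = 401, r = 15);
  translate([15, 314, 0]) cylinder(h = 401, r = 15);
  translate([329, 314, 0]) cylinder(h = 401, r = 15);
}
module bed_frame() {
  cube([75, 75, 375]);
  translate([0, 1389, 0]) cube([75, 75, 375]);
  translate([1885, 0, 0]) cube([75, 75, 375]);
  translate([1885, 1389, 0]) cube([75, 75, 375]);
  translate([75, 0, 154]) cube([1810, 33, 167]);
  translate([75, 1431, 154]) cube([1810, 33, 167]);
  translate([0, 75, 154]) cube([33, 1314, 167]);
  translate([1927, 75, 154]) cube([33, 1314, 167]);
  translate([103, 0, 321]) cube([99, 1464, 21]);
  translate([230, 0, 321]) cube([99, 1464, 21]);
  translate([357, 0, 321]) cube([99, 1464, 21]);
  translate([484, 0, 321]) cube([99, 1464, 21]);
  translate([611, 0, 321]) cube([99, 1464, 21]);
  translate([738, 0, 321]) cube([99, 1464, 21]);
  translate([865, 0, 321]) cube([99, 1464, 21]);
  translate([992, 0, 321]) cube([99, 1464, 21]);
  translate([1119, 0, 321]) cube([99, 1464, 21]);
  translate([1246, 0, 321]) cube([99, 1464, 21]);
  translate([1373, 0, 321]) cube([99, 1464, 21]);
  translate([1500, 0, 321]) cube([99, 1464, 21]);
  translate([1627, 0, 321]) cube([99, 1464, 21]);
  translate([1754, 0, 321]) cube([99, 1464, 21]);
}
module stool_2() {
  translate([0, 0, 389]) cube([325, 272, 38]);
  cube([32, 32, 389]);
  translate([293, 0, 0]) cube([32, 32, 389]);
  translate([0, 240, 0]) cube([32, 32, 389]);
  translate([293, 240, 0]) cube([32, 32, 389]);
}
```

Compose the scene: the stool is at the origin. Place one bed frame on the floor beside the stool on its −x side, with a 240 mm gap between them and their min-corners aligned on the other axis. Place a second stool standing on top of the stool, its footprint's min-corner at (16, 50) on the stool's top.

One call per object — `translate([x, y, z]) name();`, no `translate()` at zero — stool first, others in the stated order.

stool();
translate([-2200, 0, 0]) bed_frame();
translate([16, 50, 440]) stool_2();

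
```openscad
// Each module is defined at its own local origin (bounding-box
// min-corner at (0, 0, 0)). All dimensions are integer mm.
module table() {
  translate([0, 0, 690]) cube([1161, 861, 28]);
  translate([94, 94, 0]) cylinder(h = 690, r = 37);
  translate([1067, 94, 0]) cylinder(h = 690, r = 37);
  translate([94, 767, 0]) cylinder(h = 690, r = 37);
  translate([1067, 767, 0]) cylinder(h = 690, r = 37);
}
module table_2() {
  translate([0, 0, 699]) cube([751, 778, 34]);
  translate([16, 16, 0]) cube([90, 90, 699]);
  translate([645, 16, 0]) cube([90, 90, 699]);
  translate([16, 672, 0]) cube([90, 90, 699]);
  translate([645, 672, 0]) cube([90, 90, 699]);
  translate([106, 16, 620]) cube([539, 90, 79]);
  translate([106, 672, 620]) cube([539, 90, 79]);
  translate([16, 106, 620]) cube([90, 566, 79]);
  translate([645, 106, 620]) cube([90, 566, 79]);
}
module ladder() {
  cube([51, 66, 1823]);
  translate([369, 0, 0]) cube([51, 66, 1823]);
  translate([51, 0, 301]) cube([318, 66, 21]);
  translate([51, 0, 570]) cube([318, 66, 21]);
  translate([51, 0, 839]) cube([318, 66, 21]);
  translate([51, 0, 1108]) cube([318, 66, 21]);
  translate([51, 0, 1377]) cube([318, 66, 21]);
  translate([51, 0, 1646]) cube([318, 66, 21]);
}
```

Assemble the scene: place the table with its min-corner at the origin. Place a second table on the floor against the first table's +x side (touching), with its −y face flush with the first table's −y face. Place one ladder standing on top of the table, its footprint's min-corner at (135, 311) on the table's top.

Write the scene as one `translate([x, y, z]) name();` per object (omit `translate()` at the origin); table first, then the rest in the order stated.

table();
translate([1161, 0, 0]) table_2();
translate([135, 311, 718]) ladder();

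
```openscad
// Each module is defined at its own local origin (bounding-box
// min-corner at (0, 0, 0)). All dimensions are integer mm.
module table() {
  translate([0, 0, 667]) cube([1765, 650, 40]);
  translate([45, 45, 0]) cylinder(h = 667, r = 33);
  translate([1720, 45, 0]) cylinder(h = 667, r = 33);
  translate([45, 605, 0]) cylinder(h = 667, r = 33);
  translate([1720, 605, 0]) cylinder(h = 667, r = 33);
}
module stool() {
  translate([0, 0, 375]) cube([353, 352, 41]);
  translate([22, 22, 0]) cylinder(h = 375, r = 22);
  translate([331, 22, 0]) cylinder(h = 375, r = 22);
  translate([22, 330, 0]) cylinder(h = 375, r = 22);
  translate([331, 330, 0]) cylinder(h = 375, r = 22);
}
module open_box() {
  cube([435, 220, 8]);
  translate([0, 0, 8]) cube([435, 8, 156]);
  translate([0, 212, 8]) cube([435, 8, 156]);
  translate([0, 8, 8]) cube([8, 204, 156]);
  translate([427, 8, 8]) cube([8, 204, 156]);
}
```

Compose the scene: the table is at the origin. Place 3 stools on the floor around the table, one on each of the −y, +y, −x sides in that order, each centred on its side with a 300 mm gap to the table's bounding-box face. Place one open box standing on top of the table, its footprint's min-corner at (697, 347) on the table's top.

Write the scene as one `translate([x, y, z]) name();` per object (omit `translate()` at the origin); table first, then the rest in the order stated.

table();
translate([706, -652, 0]) stool();
translate([706, 950, 0]) stool();
translate([-653, 149, 0]) stool();
translate([697, 347, 707]) open_box();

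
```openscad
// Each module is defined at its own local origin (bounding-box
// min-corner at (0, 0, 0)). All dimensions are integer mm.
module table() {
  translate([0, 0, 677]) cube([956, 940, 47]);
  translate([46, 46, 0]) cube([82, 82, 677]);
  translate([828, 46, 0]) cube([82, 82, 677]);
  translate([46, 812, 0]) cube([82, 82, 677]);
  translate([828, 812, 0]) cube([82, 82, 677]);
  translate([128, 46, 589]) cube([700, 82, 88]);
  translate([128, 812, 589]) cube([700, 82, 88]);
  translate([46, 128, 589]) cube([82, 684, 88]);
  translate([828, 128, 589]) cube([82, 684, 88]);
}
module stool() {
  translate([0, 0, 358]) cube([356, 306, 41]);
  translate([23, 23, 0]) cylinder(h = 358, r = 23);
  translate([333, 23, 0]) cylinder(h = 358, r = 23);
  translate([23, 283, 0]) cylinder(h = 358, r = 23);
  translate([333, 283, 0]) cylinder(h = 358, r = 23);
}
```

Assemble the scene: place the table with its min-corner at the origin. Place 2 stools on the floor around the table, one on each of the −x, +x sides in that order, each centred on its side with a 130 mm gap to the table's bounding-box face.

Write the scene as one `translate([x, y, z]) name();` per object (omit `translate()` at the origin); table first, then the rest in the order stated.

table();
translate([-486, 317, 0]) stool();
translate([1086, 317, 0]) stool();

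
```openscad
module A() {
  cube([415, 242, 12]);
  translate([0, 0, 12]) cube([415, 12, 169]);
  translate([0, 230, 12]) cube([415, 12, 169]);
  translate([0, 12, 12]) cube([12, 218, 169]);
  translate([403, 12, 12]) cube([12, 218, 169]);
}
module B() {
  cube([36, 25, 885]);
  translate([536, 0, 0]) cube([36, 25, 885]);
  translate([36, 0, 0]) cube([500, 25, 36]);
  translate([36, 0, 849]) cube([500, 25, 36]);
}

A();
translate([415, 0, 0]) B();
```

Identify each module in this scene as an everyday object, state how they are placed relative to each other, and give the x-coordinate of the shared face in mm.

A is an open box. B is a picture frame. The picture frame is against the open box's +x side, with their −y faces flush. The x-coordinate of the shared face is 415 mm.

The open box's +x face and the picture frame's −x face are both at x = 415 mm.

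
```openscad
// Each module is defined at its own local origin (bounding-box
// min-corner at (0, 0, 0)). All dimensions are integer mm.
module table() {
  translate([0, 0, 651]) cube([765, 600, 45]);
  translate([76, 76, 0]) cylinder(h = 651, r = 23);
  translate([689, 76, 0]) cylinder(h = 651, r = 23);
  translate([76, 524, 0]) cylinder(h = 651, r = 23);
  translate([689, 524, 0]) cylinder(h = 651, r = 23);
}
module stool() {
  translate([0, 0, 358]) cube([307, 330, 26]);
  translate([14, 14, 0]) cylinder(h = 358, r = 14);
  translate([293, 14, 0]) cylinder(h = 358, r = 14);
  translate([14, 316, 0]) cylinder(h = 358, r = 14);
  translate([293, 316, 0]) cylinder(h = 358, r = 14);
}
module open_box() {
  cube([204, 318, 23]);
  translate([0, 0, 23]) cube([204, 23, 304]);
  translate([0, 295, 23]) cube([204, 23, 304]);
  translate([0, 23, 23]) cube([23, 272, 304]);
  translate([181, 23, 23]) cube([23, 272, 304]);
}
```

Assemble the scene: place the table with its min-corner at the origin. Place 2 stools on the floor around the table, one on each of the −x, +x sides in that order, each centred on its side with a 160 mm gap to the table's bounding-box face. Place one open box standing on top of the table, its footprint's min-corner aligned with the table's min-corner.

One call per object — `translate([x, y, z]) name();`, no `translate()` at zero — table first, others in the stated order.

table();
translate([-467, 135, 0]) stool();
translate([925, 135, 0]) stool();
translate([0, 0, 696]) open_box();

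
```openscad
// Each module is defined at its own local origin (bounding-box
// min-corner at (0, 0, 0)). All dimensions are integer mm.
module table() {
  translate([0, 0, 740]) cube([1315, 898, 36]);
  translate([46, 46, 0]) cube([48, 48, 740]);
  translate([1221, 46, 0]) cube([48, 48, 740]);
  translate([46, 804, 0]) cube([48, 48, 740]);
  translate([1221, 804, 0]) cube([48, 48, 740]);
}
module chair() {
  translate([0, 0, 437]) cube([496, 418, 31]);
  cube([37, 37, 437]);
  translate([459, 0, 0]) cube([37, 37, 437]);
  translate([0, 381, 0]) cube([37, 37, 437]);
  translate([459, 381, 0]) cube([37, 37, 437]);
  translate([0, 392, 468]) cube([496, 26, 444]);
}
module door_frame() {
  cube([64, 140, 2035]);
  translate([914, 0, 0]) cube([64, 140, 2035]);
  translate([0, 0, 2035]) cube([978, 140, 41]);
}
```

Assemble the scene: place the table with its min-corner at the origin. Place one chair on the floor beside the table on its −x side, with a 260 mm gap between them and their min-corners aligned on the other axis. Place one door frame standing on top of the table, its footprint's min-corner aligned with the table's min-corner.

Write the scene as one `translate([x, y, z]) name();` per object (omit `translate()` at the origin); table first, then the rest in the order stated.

table();
translate([-756, 0, 0]) chair();
translate([0, 0, 776]) door_frame();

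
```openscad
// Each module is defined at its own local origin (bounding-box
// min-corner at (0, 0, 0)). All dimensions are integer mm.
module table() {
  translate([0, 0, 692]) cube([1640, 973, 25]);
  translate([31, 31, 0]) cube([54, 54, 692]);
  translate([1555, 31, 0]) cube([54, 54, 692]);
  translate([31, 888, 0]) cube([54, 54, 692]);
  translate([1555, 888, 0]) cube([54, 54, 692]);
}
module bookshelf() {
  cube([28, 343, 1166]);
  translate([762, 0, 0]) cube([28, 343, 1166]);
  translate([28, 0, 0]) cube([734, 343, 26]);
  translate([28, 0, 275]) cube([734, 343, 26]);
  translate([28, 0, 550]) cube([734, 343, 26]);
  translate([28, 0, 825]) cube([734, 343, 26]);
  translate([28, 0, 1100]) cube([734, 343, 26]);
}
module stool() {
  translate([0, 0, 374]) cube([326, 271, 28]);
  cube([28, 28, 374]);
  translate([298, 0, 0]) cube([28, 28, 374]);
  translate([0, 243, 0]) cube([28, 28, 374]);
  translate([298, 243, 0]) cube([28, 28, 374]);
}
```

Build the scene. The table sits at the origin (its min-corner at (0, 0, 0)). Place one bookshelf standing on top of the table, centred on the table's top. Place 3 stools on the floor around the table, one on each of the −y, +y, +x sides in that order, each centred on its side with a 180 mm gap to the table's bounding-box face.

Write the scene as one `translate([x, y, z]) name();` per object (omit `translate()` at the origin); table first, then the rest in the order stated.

table();
translate([425, 315, 717]) bookshelf();
translate([657, -451, 0]) stool();
translate([657, 1153, 0]) stool();
translate([1820, 351, 0]) stool();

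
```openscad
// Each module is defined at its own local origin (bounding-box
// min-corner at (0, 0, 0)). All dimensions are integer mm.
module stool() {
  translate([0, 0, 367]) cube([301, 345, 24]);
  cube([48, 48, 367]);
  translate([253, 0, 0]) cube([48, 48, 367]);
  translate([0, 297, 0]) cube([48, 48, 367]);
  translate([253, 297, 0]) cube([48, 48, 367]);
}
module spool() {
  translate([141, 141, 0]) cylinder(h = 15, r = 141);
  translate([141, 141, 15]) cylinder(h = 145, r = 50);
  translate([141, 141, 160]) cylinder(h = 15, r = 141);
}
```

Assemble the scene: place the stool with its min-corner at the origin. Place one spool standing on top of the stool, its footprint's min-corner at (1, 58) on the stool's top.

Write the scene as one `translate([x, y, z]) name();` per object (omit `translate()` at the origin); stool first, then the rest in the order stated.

stool();
translate([1, 58, 391]) spool();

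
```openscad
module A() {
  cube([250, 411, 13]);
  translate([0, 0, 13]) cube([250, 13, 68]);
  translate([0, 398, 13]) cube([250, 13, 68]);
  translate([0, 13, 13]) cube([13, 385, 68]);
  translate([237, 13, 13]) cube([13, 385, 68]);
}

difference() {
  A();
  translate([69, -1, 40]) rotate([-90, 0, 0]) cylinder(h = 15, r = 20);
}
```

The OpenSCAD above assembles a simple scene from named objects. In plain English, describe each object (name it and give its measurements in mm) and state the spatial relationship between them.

A is an open-topped rectangular box: outside dimensions 250×411×81 mm, with a uniform wall and base thickness of 13 mm. The base is a full 250×411 slab on the floor; four walls sit on top of the base. The front and back walls (the −y and +y sides) span the full width; the two side walls fit between them.

The open box has a circular hole of radius 20 mm through its front wall, centred at (x = 69, z = 40).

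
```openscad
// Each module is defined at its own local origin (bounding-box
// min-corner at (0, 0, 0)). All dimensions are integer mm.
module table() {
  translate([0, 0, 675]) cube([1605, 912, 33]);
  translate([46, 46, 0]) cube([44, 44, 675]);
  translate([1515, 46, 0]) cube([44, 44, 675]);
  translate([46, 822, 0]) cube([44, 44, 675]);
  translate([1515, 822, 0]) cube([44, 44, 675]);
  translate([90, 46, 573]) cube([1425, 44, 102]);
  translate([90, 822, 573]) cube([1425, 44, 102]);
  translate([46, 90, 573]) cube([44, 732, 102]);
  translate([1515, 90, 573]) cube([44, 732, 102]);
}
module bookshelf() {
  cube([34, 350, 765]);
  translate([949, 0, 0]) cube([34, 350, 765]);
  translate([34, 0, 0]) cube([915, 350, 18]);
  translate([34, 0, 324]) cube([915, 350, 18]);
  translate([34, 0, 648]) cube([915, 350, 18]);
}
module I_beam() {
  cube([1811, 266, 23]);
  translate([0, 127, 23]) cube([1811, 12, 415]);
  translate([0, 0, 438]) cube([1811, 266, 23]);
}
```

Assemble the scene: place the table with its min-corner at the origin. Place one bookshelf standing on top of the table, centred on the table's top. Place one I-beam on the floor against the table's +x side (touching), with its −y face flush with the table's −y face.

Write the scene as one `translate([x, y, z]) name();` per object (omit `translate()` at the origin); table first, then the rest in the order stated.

table();
translate([311, 281, 708]) bookshelf();
translate([1605, 0, 0]) I_beam();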